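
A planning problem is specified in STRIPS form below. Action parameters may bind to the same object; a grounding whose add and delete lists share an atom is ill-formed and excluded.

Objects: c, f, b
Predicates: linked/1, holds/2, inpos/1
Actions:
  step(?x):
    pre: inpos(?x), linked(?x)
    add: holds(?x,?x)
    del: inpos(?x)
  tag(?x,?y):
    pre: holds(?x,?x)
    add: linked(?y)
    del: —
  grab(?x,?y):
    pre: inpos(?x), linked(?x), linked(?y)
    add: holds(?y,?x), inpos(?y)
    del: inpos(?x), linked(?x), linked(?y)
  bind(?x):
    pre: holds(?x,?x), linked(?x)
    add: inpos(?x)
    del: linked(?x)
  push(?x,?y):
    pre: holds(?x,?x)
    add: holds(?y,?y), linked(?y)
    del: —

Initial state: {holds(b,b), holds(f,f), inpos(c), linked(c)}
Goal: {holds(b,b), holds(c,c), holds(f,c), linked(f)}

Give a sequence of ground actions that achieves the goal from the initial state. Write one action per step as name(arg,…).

tag(f,f); grab(c,f); tag(f,f); push(f,c)

1. tag(f,f)  →  {holds(b,b), holds(f,f), inpos(c), linked(c), linked(f)}
2. grab(c,f)  →  {holds(b,b), holds(f,c), holds(f,f), inpos(f)}
3. tag(f,f)  →  {holds(b,b), holds(f,c), holds(f,f), inpos(f), linked(f)}
4. push(f,c)  →  {holds(b,b), holds(c,c), holds(f,c), holds(f,f), inpos(f), linked(c), linked(f)}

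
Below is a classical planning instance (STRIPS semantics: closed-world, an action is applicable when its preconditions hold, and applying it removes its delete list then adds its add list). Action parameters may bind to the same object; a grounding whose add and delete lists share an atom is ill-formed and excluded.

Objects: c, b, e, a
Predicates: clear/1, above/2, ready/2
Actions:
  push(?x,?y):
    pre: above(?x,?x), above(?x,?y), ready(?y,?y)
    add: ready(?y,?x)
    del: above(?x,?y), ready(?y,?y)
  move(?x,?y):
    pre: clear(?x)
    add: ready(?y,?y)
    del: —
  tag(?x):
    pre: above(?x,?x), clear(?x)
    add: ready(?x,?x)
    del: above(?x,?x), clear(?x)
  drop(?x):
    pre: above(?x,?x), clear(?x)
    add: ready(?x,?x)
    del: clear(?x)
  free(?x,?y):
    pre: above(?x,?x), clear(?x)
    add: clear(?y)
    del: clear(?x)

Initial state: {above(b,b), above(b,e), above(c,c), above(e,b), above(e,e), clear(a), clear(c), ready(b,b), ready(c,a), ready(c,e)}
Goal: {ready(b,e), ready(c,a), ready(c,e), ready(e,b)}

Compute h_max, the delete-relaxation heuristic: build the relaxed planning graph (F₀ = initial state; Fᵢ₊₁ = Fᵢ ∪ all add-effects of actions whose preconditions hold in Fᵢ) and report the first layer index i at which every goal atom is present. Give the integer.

F0 = init (10 atoms)
F1 = F0 ∪ {clear(b), clear(e), ready(a,a), ready(b,e), ready(c,c), ready(e,e)}  (16 atoms)
F2 = F1 ∪ {ready(e,b)}  (17 atoms)
goal ⊆ F2  ⇒  h_max = 2

2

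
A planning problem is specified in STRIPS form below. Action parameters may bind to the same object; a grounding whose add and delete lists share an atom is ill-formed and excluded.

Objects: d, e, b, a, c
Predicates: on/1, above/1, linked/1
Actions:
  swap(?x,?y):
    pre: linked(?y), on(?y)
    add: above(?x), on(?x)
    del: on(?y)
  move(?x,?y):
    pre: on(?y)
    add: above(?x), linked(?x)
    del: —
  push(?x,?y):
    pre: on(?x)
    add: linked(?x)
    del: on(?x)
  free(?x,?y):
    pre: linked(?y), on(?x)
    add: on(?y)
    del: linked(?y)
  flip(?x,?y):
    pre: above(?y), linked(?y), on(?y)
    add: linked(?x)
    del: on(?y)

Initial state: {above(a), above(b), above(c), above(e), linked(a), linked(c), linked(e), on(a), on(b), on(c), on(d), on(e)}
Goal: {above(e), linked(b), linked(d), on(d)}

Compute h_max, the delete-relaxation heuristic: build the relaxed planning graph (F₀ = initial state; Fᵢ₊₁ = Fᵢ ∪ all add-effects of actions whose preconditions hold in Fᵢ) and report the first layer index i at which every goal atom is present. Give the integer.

F0 = init (12 atoms)
F1 = F0 ∪ {above(d), linked(b), linked(d)}  (15 atoms)
goal ⊆ F1  ⇒  h_max = 1

1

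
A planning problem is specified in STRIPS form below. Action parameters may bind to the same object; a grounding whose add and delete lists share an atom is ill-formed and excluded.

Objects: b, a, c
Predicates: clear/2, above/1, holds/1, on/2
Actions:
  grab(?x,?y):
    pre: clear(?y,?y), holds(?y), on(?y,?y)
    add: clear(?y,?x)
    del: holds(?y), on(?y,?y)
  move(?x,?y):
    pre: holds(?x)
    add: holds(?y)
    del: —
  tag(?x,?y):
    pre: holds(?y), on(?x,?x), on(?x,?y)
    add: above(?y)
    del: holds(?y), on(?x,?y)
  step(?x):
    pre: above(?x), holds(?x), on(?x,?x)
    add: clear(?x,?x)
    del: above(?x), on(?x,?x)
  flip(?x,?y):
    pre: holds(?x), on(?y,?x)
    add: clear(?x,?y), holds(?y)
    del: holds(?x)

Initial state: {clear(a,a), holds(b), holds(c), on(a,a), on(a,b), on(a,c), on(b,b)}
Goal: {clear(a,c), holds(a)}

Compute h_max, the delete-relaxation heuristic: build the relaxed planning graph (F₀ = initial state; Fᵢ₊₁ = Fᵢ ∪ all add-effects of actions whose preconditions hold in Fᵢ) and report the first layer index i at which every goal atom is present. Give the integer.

F0 = init (7 atoms)
F1 = F0 ∪ {above(b), above(c), clear(b,a), clear(c,a), holds(a)}  (12 atoms)
F2 = F1 ∪ {above(a), clear(a,b), clear(a,c), clear(b,b)}  (16 atoms)
goal ⊆ F2  ⇒  h_max = 2

2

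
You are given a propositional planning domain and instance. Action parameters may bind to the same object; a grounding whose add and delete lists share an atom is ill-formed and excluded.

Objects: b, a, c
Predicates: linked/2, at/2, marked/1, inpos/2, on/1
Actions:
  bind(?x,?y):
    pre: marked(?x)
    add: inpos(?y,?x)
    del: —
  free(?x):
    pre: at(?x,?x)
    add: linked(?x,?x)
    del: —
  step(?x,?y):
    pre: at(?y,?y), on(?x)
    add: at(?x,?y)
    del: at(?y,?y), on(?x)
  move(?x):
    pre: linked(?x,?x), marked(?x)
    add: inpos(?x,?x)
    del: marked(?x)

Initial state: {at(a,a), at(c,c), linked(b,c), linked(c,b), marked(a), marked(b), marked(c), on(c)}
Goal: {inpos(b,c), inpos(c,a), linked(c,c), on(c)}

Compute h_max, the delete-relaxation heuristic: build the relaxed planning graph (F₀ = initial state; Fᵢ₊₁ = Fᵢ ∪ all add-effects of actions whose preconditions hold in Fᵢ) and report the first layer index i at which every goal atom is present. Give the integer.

F0 = init (8 atoms)
F1 = F0 ∪ {at(c,a), inpos(a,a), inpos(a,b), inpos(a,c), inpos(b,a), inpos(b,b), inpos(b,c), inpos(c,a), inpos(c,b), inpos(c,c), linked(a,a), linked(c,c)}  (20 atoms)
goal ⊆ F1  ⇒  h_max = 1

1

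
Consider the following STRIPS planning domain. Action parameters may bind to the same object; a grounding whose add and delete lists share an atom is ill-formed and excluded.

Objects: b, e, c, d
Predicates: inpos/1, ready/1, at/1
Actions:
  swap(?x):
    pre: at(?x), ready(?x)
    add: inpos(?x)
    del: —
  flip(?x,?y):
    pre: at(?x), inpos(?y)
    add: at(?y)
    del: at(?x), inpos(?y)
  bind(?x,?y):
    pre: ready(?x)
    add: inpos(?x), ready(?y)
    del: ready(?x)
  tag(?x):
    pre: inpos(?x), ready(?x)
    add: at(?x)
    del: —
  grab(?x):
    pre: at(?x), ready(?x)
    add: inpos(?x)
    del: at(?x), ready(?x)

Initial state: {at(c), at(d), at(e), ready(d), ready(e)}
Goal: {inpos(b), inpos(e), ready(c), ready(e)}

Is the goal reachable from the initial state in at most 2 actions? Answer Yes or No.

No

1. swap(e)  →  {at(c), at(d), at(e), inpos(e), ready(d), ready(e)}
2. bind(d,b)  →  {at(c), at(d), at(e), inpos(d), inpos(e), ready(b), ready(e)}
3. bind(b,c)  →  {at(c), at(d), at(e), inpos(b), inpos(d), inpos(e), ready(c), ready(e)}
optimal plan length = 3; 3 > 2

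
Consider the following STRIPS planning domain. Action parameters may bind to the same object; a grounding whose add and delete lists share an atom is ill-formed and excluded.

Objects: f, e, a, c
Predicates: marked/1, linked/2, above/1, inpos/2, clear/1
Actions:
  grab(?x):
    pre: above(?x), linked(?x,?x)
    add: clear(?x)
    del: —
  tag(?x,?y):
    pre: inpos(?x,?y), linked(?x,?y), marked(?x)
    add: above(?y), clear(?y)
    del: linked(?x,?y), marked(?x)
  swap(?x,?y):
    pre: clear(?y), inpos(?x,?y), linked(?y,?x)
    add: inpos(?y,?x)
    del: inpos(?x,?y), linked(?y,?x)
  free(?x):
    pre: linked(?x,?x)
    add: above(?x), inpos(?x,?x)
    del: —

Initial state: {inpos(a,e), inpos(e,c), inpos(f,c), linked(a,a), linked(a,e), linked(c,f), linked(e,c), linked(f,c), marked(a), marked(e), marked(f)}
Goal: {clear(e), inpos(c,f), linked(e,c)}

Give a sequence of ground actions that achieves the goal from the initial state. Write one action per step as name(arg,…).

tag(f,c); tag(a,e); swap(f,c)

1. tag(f,c)  →  {above(c), clear(c), inpos(a,e), inpos(e,c), inpos(f,c), linked(a,a), linked(a,e), linked(c,f), linked(e,c), marked(a), marked(e)}
2. tag(a,e)  →  {above(c), above(e), clear(c), clear(e), inpos(a,e), inpos(e,c), inpos(f,c), linked(a,a), linked(c,f), linked(e,c), marked(e)}
3. swap(f,c)  →  {above(c), above(e), clear(c), clear(e), inpos(a,e), inpos(c,f), inpos(e,c), linked(a,a), linked(e,c), marked(e)}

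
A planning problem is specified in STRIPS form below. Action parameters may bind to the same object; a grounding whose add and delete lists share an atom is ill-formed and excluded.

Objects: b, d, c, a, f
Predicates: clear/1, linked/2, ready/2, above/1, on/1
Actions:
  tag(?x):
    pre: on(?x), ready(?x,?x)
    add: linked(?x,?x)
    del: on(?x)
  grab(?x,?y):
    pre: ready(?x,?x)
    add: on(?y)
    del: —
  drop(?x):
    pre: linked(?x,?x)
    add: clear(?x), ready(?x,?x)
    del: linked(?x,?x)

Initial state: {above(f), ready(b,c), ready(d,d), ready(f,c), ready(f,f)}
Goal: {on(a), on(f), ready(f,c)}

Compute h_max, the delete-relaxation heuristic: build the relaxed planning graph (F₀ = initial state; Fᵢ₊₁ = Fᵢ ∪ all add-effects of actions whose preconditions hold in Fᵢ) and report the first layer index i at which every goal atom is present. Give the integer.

1

F0 = init (5 atoms)
F1 = F0 ∪ {on(a), on(b), on(c), on(d), on(f)}  (10 atoms)
goal ⊆ F1  ⇒  h_max = 1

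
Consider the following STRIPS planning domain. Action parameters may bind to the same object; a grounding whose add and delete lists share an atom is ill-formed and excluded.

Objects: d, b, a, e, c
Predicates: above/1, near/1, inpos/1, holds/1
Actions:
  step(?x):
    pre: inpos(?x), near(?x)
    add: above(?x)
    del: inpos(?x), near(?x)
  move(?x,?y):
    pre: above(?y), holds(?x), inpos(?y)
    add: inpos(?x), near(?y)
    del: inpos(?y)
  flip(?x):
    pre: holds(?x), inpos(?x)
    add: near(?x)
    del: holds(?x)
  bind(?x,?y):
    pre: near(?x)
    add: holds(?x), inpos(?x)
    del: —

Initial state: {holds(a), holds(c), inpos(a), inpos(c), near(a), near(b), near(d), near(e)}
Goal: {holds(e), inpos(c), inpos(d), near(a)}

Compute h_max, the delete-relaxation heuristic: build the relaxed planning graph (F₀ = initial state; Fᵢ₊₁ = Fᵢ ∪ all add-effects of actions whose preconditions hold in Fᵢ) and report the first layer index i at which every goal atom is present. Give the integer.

1

F0 = init (8 atoms)
F1 = F0 ∪ {above(a), holds(b), holds(d), holds(e), inpos(b), inpos(d), inpos(e), near(c)}  (16 atoms)
goal ⊆ F1  ⇒  h_max = 1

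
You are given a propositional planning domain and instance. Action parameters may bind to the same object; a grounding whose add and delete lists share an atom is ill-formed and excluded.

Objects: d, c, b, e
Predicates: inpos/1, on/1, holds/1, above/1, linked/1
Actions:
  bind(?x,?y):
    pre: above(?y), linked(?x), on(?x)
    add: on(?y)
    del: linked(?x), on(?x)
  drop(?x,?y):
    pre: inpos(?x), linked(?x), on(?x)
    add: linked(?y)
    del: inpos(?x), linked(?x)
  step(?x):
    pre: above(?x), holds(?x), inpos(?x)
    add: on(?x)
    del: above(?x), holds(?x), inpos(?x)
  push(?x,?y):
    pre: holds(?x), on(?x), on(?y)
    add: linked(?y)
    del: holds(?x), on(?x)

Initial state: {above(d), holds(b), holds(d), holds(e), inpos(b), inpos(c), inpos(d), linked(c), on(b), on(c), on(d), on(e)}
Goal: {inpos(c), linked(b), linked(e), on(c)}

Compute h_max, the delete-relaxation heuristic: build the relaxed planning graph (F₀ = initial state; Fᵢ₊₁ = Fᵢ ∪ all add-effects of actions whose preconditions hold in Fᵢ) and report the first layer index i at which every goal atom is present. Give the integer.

F0 = init (12 atoms)
F1 = F0 ∪ {linked(b), linked(d), linked(e)}  (15 atoms)
goal ⊆ F1  ⇒  h_max = 1

1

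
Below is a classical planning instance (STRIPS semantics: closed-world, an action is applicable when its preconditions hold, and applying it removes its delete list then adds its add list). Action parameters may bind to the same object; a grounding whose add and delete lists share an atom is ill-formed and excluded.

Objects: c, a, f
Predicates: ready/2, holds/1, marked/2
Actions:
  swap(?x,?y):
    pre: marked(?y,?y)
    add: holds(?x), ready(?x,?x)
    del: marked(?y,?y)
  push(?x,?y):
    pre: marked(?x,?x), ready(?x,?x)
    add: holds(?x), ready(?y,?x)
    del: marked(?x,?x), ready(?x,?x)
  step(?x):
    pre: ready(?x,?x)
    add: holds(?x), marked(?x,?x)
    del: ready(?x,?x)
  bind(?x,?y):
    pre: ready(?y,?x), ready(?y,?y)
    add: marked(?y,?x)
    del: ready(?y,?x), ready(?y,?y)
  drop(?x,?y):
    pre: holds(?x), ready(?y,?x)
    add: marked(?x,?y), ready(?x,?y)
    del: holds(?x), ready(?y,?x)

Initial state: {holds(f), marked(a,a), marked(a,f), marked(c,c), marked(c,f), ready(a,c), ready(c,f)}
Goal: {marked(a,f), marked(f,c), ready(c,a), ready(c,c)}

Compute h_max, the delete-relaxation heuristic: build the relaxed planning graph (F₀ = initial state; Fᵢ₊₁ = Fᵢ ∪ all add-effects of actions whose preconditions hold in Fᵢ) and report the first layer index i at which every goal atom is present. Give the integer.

F0 = init (7 atoms)
F1 = F0 ∪ {holds(a), holds(c), marked(f,c), ready(a,a), ready(c,c), ready(f,c), ready(f,f)}  (14 atoms)
F2 = F1 ∪ {marked(a,c), marked(c,a), marked(f,f), ready(c,a), ready(f,a)}  (19 atoms)
goal ⊆ F2  ⇒  h_max = 2

2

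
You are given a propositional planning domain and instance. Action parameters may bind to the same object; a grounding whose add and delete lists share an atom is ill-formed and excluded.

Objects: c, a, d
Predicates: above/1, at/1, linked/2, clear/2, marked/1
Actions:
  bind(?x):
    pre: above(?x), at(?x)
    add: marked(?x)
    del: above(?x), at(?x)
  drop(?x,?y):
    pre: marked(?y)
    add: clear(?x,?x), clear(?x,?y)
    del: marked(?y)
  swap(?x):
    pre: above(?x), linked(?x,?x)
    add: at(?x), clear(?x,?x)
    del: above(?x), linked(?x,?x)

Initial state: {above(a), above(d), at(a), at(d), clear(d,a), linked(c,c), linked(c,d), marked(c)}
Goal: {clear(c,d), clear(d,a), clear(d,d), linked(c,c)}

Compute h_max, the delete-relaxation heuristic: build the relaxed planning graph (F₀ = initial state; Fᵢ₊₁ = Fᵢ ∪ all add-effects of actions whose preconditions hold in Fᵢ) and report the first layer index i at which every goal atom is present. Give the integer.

F0 = init (8 atoms)
F1 = F0 ∪ {clear(a,a), clear(a,c), clear(c,c), clear(d,c), clear(d,d), marked(a), marked(d)}  (15 atoms)
F2 = F1 ∪ {clear(a,d), clear(c,a), clear(c,d)}  (18 atoms)
goal ⊆ F2  ⇒  h_max = 2

2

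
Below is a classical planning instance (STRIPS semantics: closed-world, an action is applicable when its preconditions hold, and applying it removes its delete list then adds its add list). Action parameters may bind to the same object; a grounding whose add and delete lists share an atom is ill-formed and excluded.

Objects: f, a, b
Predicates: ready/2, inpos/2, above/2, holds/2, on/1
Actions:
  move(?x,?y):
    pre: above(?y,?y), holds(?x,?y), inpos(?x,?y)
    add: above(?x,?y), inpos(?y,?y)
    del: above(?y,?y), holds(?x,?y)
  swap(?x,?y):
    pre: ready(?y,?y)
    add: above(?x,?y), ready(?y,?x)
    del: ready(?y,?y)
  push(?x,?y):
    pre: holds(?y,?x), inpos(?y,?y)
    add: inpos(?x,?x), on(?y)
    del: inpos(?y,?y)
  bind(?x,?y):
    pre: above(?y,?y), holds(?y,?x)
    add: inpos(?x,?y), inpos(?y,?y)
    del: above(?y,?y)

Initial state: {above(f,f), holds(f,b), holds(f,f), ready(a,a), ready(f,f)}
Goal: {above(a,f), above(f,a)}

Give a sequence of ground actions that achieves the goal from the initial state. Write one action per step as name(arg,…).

swap(f,a); swap(a,f)

1. swap(f,a)  →  {above(f,a), above(f,f), holds(f,b), holds(f,f), ready(a,f), ready(f,f)}
2. swap(a,f)  →  {above(a,f), above(f,a), above(f,f), holds(f,b), holds(f,f), ready(a,f), ready(f,a)}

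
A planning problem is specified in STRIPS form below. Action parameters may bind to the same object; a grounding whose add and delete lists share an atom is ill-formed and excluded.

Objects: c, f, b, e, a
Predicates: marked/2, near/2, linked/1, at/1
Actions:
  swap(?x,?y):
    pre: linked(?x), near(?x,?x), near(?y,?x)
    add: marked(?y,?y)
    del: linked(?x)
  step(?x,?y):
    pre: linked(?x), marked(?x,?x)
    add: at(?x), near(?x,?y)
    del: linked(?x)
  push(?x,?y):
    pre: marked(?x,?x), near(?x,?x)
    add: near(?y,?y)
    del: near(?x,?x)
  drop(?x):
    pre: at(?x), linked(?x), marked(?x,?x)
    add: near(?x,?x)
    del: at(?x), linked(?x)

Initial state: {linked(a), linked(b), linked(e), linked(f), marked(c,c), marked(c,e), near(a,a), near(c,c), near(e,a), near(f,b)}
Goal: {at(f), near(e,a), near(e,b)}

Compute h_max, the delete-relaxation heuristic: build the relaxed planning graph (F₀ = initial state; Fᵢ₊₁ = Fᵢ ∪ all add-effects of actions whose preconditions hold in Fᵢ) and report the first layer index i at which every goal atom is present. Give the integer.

3

F0 = init (10 atoms)
F1 = F0 ∪ {marked(a,a), marked(e,e), near(b,b), near(e,e), near(f,f)}  (15 atoms)
F2 = F1 ∪ {at(a), at(e), marked(b,b), marked(f,f), near(a,b), near(a,c), near(a,e), near(a,f), near(e,b), near(e,c), near(e,f)}  (26 atoms)
F3 = F2 ∪ {at(b), at(f), near(b,a), near(b,c), near(b,e), near(b,f), near(f,a), near(f,c), near(f,e)}  (35 atoms)
goal ⊆ F3  ⇒  h_max = 3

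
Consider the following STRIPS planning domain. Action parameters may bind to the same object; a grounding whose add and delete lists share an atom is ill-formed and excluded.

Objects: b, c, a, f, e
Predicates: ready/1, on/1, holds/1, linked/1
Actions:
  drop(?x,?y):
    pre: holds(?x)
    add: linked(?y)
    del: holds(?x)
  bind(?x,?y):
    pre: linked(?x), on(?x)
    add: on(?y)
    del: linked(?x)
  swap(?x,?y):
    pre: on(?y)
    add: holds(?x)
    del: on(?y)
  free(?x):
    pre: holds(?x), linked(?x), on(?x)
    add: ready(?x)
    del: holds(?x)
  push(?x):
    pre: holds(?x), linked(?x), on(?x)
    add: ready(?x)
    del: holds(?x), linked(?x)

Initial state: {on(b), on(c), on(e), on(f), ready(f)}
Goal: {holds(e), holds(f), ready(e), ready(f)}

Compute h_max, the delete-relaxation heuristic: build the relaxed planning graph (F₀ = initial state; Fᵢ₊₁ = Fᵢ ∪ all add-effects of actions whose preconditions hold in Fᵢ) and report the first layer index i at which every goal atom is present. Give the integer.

3

F0 = init (5 atoms)
F1 = F0 ∪ {holds(a), holds(b), holds(c), holds(e), holds(f)}  (10 atoms)
F2 = F1 ∪ {linked(a), linked(b), linked(c), linked(e), linked(f)}  (15 atoms)
F3 = F2 ∪ {on(a), ready(b), ready(c), ready(e)}  (19 atoms)
goal ⊆ F3  ⇒  h_max = 3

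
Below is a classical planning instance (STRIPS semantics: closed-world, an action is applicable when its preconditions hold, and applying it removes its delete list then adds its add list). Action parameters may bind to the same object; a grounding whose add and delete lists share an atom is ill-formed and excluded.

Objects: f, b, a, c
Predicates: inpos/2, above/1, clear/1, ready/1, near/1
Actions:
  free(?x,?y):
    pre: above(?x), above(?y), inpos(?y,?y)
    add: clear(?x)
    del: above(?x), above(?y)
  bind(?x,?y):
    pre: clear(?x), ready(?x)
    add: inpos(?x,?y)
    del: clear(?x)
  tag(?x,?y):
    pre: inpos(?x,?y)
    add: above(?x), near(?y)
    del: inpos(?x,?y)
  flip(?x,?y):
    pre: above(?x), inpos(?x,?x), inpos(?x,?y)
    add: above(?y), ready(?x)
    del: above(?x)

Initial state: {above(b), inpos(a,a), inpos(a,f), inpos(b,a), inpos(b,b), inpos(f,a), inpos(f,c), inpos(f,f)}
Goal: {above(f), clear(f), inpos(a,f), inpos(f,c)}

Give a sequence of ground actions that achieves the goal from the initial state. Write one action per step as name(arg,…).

tag(f,f); free(f,b); tag(f,a)

1. tag(f,f)  →  {above(b), above(f), inpos(a,a), inpos(a,f), inpos(b,a), inpos(b,b), inpos(f,a), inpos(f,c), near(f)}
2. free(f,b)  →  {clear(f), inpos(a,a), inpos(a,f), inpos(b,a), inpos(b,b), inpos(f,a), inpos(f,c), near(f)}
3. tag(f,a)  →  {above(f), clear(f), inpos(a,a), inpos(a,f), inpos(b,a), inpos(b,b), inpos(f,c), near(a), near(f)}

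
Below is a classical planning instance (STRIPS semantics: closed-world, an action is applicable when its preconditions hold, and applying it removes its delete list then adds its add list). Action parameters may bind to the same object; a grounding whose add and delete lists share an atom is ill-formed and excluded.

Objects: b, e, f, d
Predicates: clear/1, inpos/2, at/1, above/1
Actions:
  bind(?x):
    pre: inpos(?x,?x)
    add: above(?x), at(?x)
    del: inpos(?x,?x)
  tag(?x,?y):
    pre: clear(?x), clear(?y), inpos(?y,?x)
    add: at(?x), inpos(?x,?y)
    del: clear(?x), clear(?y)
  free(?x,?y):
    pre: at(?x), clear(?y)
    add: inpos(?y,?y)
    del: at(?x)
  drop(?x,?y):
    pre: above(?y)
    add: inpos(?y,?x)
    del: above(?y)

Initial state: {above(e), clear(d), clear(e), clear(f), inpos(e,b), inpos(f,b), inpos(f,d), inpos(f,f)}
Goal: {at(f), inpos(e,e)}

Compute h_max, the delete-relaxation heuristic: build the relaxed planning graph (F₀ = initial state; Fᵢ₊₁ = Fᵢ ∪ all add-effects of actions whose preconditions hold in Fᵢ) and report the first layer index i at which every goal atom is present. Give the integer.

F0 = init (8 atoms)
F1 = F0 ∪ {above(f), at(d), at(f), inpos(d,f), inpos(e,d), inpos(e,e), inpos(e,f)}  (15 atoms)
goal ⊆ F1  ⇒  h_max = 1

1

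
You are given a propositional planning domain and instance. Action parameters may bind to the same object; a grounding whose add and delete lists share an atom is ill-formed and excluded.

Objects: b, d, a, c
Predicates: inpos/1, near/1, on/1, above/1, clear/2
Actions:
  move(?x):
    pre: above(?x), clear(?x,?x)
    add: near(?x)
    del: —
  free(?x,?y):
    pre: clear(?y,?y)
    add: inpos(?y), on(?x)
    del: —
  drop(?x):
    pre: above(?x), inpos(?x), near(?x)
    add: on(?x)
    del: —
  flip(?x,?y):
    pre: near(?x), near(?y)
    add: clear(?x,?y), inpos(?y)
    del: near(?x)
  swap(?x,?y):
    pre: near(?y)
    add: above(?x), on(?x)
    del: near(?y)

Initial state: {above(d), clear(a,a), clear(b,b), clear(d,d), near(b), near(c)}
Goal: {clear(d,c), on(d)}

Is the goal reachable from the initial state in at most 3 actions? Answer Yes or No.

1. move(d)  →  {above(d), clear(a,a), clear(b,b), clear(d,d), near(b), near(c), near(d)}
2. free(d,b)  →  {above(d), clear(a,a), clear(b,b), clear(d,d), inpos(b), near(b), near(c), near(d), on(d)}
3. flip(d,c)  →  {above(d), clear(a,a), clear(b,b), clear(d,c), clear(d,d), inpos(b), inpos(c), near(b), near(c), on(d)}
optimal plan length = 3; 3 ≤ 3

Yes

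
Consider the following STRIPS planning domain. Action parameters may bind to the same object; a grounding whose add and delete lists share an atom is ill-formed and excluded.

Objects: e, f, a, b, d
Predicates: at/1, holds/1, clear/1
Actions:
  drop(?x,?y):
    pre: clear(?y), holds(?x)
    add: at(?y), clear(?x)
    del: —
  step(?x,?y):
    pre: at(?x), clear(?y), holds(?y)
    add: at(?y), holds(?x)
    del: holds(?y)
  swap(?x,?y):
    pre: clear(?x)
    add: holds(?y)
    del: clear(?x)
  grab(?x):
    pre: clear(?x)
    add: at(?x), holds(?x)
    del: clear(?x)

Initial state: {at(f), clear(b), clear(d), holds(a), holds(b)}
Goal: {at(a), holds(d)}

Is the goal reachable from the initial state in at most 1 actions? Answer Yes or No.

1. drop(a,d)  →  {at(d), at(f), clear(a), clear(b), clear(d), holds(a), holds(b)}
2. step(d,a)  →  {at(a), at(d), at(f), clear(a), clear(b), clear(d), holds(b), holds(d)}
optimal plan length = 2; 2 > 1

No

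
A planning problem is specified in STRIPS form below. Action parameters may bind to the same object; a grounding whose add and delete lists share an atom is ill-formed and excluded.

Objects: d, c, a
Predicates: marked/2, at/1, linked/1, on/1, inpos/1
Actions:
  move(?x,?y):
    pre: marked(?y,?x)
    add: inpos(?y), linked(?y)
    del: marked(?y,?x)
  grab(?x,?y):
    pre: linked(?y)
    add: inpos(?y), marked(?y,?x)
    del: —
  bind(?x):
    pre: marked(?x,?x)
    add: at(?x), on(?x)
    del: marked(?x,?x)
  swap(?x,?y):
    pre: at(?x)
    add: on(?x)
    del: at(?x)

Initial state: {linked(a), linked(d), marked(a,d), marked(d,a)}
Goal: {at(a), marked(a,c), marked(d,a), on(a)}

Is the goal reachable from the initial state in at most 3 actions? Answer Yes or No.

1. grab(c,a)  →  {inpos(a), linked(a), linked(d), marked(a,c), marked(a,d), marked(d,a)}
2. grab(a,a)  →  {inpos(a), linked(a), linked(d), marked(a,a), marked(a,c), marked(a,d), marked(d,a)}
3. bind(a)  →  {at(a), inpos(a), linked(a), linked(d), marked(a,c), marked(a,d), marked(d,a), on(a)}
optimal plan length = 3; 3 ≤ 3

Yes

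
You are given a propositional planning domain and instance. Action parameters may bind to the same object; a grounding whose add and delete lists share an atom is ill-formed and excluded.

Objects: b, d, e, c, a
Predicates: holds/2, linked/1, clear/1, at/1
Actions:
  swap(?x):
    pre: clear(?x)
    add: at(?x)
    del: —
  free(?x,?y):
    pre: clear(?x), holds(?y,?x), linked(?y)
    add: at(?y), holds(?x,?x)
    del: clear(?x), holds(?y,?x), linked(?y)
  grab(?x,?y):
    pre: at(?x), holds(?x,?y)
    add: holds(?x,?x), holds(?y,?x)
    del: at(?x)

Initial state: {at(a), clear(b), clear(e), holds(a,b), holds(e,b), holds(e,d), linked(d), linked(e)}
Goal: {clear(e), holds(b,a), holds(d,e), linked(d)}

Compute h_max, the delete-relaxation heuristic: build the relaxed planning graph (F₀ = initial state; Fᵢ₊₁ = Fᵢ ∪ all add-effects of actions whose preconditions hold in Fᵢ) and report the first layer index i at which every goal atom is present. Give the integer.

2

F0 = init (8 atoms)
F1 = F0 ∪ {at(b), at(e), holds(a,a), holds(b,a), holds(b,b)}  (13 atoms)
F2 = F1 ∪ {holds(b,e), holds(d,e), holds(e,e)}  (16 atoms)
goal ⊆ F2  ⇒  h_max = 2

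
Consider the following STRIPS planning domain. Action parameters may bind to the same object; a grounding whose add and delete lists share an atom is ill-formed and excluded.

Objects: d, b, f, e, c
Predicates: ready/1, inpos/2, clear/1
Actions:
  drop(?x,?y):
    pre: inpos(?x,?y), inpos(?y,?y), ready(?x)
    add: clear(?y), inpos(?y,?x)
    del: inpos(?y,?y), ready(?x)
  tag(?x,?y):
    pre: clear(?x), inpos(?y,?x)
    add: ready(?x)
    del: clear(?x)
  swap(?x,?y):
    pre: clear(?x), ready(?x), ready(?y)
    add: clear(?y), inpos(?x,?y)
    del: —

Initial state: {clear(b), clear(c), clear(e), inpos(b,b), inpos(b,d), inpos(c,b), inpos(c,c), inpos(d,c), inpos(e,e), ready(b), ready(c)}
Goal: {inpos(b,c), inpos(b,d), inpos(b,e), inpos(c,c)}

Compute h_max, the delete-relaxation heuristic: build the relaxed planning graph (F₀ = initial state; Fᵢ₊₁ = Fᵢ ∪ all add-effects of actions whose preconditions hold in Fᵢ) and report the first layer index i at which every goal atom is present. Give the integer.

F0 = init (11 atoms)
F1 = F0 ∪ {inpos(b,c), ready(e)}  (13 atoms)
F2 = F1 ∪ {inpos(b,e), inpos(c,e), inpos(e,b), inpos(e,c)}  (17 atoms)
goal ⊆ F2  ⇒  h_max = 2

2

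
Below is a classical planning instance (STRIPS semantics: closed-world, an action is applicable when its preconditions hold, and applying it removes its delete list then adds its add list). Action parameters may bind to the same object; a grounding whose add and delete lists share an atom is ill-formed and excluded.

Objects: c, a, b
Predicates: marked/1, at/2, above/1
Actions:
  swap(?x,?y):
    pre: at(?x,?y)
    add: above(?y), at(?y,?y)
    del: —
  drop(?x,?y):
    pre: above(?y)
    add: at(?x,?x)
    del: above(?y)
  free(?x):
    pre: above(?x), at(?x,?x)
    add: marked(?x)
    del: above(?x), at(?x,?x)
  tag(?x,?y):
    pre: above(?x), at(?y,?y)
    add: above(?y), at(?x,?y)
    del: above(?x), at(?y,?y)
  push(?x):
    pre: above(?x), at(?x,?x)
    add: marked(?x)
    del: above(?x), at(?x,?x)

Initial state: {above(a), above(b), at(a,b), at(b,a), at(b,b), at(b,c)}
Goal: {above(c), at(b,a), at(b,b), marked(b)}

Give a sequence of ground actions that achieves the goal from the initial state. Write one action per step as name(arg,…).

swap(b,c); free(b); swap(a,b)

1. swap(b,c)  →  {above(a), above(b), above(c), at(a,b), at(b,a), at(b,b), at(b,c), at(c,c)}
2. free(b)  →  {above(a), above(c), at(a,b), at(b,a), at(b,c), at(c,c), marked(b)}
3. swap(a,b)  →  {above(a), above(b), above(c), at(a,b), at(b,a), at(b,b), at(b,c), at(c,c), marked(b)}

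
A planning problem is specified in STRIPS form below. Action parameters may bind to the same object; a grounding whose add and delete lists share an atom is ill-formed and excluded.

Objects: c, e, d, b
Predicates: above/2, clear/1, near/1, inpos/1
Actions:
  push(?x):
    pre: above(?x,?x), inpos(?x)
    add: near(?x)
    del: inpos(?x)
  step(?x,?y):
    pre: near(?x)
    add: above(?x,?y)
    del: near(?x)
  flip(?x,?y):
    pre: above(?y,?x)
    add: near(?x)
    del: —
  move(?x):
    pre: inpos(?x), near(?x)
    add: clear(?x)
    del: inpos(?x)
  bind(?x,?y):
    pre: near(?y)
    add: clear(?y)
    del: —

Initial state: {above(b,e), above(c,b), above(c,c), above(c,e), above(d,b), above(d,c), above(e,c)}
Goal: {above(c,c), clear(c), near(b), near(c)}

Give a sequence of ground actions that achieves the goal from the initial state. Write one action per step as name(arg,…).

flip(c,c); flip(b,c); bind(c,c)

1. flip(c,c)  →  {above(b,e), above(c,b), above(c,c), above(c,e), above(d,b), above(d,c), above(e,c), near(c)}
2. flip(b,c)  →  {above(b,e), above(c,b), above(c,c), above(c,e), above(d,b), above(d,c), above(e,c), near(b), near(c)}
3. bind(c,c)  →  {above(b,e), above(c,b), above(c,c), above(c,e), above(d,b), above(d,c), above(e,c), clear(c), near(b), near(c)}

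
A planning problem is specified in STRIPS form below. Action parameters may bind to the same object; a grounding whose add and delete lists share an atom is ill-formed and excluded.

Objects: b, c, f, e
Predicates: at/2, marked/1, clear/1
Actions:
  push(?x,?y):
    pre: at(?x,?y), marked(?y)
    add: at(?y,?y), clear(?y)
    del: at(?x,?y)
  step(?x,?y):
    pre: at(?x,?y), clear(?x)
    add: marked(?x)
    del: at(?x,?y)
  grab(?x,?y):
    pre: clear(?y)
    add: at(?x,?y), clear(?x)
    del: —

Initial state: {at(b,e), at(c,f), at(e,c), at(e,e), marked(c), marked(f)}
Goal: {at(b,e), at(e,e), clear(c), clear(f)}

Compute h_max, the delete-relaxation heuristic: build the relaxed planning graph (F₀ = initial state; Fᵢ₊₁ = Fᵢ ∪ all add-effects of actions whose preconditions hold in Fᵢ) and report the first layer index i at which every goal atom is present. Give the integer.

F0 = init (6 atoms)
F1 = F0 ∪ {at(c,c), at(f,f), clear(c), clear(f)}  (10 atoms)
goal ⊆ F1  ⇒  h_max = 1

1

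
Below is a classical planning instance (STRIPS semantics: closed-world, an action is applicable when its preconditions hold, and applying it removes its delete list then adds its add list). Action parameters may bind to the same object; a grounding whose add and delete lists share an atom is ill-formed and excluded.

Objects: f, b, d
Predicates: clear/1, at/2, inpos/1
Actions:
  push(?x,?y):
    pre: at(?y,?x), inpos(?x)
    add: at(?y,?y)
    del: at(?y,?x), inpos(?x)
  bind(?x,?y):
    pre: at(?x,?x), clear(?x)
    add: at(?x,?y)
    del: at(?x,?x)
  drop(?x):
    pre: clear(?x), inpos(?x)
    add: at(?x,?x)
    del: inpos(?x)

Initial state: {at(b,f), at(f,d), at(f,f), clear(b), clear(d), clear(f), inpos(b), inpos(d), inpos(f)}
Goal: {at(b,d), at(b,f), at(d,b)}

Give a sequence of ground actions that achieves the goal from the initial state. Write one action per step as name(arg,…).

drop(b); bind(b,d); drop(d); bind(d,b)

1. drop(b)  →  {at(b,b), at(b,f), at(f,d), at(f,f), clear(b), clear(d), clear(f), inpos(d), inpos(f)}
2. bind(b,d)  →  {at(b,d), at(b,f), at(f,d), at(f,f), clear(b), clear(d), clear(f), inpos(d), inpos(f)}
3. drop(d)  →  {at(b,d), at(b,f), at(d,d), at(f,d), at(f,f), clear(b), clear(d), clear(f), inpos(f)}
4. bind(d,b)  →  {at(b,d), at(b,f), at(d,b), at(f,d), at(f,f), clear(b), clear(d), clear(f), inpos(f)}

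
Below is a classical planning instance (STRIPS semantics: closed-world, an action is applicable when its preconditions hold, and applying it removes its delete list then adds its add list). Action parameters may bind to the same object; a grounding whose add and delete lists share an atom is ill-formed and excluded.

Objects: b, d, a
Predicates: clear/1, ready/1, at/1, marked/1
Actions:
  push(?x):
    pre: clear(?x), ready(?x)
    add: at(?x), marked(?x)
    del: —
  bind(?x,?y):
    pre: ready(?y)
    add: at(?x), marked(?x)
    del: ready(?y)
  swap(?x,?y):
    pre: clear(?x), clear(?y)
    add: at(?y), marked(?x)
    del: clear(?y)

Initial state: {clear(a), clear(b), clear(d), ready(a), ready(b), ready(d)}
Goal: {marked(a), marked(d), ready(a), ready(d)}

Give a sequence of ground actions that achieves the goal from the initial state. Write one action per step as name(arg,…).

push(d); push(a)

1. push(d)  →  {at(d), clear(a), clear(b), clear(d), marked(d), ready(a), ready(b), ready(d)}
2. push(a)  →  {at(a), at(d), clear(a), clear(b), clear(d), marked(a), marked(d), ready(a), ready(b), ready(d)}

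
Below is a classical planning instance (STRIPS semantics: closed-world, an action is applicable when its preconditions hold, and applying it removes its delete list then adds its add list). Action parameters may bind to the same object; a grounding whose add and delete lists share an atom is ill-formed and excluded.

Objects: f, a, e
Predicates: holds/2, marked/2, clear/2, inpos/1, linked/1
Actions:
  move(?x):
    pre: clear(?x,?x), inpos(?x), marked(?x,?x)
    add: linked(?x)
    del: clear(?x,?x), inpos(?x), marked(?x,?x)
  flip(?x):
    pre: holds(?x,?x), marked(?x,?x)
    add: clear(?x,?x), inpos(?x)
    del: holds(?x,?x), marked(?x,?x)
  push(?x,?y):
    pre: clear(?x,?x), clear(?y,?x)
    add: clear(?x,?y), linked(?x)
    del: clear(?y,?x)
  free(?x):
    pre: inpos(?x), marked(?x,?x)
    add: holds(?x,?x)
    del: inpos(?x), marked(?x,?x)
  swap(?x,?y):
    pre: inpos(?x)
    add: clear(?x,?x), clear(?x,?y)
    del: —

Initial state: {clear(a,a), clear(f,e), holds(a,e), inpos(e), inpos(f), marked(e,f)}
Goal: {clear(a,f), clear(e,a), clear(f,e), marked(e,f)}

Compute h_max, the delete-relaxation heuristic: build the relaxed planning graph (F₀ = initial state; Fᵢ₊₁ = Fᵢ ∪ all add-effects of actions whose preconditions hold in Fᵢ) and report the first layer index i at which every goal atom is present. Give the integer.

F0 = init (6 atoms)
F1 = F0 ∪ {clear(e,a), clear(e,e), clear(e,f), clear(f,a), clear(f,f)}  (11 atoms)
F2 = F1 ∪ {clear(a,e), clear(a,f), linked(a), linked(e), linked(f)}  (16 atoms)
goal ⊆ F2  ⇒  h_max = 2

2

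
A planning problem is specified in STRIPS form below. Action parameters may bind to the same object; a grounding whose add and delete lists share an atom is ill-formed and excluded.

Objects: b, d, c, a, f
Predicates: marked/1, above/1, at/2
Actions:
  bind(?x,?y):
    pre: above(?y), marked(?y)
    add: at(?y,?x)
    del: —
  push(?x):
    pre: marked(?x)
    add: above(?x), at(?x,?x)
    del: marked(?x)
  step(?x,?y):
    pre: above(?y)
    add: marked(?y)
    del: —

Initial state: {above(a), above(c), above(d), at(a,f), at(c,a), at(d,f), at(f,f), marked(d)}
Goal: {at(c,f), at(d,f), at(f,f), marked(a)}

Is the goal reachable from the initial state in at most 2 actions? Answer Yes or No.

1. step(b,c)  →  {above(a), above(c), above(d), at(a,f), at(c,a), at(d,f), at(f,f), marked(c), marked(d)}
2. bind(f,c)  →  {above(a), above(c), above(d), at(a,f), at(c,a), at(c,f), at(d,f), at(f,f), marked(c), marked(d)}
3. step(b,a)  →  {above(a), above(c), above(d), at(a,f), at(c,a), at(c,f), at(d,f), at(f,f), marked(a), marked(c), marked(d)}
optimal plan length = 3; 3 > 2

No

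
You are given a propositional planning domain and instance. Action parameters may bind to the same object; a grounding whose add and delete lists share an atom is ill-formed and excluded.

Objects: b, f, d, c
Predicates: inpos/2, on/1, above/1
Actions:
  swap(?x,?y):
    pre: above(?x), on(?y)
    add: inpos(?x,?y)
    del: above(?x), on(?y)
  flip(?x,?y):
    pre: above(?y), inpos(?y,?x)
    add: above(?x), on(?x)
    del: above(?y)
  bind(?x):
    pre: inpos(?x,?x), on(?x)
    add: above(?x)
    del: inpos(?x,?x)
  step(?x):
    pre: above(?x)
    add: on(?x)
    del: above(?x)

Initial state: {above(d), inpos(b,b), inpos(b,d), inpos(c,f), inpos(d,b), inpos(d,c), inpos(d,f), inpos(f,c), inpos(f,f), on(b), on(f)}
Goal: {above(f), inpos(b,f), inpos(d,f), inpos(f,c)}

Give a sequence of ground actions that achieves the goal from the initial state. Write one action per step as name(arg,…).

1. flip(b,d)  →  {above(b), inpos(b,b), inpos(b,d), inpos(c,f), inpos(d,b), inpos(d,c), inpos(d,f), inpos(f,c), inpos(f,f), on(b), on(f)}
2. bind(f)  →  {above(b), above(f), inpos(b,b), inpos(b,d), inpos(c,f), inpos(d,b), inpos(d,c), inpos(d,f), inpos(f,c), on(b), on(f)}
3. swap(b,f)  →  {above(f), inpos(b,b), inpos(b,d), inpos(b,f), inpos(c,f), inpos(d,b), inpos(d,c), inpos(d,f), inpos(f,c), on(b)}

flip(b,d); bind(f); swap(b,f)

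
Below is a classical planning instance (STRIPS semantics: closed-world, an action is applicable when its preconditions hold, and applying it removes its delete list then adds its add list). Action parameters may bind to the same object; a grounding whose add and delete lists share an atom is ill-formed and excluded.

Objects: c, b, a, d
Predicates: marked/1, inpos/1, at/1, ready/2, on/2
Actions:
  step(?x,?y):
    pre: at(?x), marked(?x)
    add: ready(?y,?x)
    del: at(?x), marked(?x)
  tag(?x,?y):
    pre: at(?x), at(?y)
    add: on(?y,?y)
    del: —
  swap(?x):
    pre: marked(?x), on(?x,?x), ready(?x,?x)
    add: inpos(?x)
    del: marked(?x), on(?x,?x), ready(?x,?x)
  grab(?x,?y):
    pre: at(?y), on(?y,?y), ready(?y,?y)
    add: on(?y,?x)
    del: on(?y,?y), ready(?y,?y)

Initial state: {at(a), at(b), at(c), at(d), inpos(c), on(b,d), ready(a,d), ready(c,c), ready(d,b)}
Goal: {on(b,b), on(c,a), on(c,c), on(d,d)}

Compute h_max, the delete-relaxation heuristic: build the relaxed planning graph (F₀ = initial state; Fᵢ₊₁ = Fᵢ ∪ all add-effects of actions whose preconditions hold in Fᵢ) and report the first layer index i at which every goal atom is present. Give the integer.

2

F0 = init (9 atoms)
F1 = F0 ∪ {on(a,a), on(b,b), on(c,c), on(d,d)}  (13 atoms)
F2 = F1 ∪ {on(c,a), on(c,b), on(c,d)}  (16 atoms)
goal ⊆ F2  ⇒  h_max = 2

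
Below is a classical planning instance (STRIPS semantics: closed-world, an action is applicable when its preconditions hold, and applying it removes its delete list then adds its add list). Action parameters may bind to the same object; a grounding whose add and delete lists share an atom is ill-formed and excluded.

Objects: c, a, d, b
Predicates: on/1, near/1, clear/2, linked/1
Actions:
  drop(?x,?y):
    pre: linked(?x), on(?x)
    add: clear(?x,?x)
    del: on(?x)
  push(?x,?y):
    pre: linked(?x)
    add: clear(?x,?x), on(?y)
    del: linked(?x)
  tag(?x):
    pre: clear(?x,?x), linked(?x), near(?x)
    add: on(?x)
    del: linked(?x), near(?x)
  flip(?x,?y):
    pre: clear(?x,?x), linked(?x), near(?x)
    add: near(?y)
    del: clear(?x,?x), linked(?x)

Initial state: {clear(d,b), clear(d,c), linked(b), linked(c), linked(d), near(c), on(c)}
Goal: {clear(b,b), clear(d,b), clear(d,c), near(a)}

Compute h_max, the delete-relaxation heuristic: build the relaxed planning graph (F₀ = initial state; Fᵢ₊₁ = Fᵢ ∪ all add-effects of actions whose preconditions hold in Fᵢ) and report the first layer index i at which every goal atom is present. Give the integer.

2

F0 = init (7 atoms)
F1 = F0 ∪ {clear(b,b), clear(c,c), clear(d,d), on(a), on(b), on(d)}  (13 atoms)
F2 = F1 ∪ {near(a), near(b), near(d)}  (16 atoms)
goal ⊆ F2  ⇒  h_max = 2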